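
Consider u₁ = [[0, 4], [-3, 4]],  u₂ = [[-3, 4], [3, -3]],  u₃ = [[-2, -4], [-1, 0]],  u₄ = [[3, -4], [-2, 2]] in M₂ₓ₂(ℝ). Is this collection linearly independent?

linearly independent

Take coordinates with respect to the standard basis {E₁₁, E₁₂, E₂₁, E₂₂}.
Form the 4×4 matrix with these as columns; its determinant is -8.
A nonzero determinant means the columns are linearly independent.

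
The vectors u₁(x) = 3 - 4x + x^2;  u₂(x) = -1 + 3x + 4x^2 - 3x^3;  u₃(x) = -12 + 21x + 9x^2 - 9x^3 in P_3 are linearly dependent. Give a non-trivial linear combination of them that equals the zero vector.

3u₁ - 3u₂ + u₃ = 0

Write each element as a vector in ℝ⁴ using {1, x, …, x^3}.
Write the vectors as columns of a matrix and find a nonzero vector in its null space.
A generator of the null space is (3, -3, 1).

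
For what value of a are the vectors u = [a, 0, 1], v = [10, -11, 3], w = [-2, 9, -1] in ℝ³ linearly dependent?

The set is linearly dependent precisely when det[u; v; w] = 0.
The determinant works out to 68 - 16*a.
This vanishes exactly when a = 17/4.

a = 17/4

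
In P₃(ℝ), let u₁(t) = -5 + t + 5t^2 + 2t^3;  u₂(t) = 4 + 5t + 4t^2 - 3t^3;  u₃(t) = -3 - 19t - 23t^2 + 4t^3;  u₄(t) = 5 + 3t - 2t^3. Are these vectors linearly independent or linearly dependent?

Write each element as a coordinate vector in ℝ⁴ using {1, t, …, t^3}.
Row-reduce the matrix whose columns are u₁, u₂, u₃, u₄.
The reduction yields 3 nonzero rows, so the rank is 3.
Since rank 3 < 4, the set is linearly dependent.
Indeed 3u₁ + 2u₂ + u₃ + 2u₄ = 0.

linearly dependent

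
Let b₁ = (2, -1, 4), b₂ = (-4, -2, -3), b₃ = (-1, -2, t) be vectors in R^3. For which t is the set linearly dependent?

Place the vectors as rows of a 3×3 matrix; dependence ⇔ determinant zero.
Expanding, det = 9 - 8*t.
Setting this to zero gives t = 9/8.

t = 9/8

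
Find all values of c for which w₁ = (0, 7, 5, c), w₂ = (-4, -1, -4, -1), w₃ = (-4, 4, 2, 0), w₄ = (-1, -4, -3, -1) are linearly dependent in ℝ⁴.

c = 7/5

The vectors are dependent exactly when the determinant of the matrix with rows w₁, w₂, w₃, w₄ vanishes.
Cofactor expansion gives det = 50*c - 70.
Setting this to zero gives c = 7/5.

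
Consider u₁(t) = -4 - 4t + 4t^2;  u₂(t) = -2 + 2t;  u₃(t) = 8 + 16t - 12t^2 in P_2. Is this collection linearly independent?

linearly dependent

Write each element as a coordinate vector in ℝ³ using {1, t, t^2}.
Row-reduce the matrix whose columns are u₁, u₂, u₃.
The reduction yields 2 nonzero rows, so the rank is 2.
Since rank 2 < 3, the set is linearly dependent.
Indeed 3u₁ - 2u₂ + u₃ = 0.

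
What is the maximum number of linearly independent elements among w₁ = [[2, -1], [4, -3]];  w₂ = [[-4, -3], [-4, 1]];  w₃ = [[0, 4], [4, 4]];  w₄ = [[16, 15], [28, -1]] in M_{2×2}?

Represent each element by its coordinate vector in ℝ⁴.
Form the matrix with w₁, w₂, w₃, w₄ as columns and reduce.
Exactly 3 pivots survive; hence the rank is 3.

3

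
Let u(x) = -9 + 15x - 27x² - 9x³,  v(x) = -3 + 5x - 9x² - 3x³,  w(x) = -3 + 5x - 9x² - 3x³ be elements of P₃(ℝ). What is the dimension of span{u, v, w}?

Use coordinates relative to {1, x, …, x³}.
Form the matrix with u, v, w as columns and reduce.
Reduction leaves 1 leading entry, giving rank 1.

dim = 1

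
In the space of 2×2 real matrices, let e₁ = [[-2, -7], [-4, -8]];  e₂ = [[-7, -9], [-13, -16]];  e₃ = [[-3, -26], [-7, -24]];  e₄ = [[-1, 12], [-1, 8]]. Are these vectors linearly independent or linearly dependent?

Write each element as a coordinate vector in ℝ⁴ using {E₁₁, E₁₂, E₂₁, E₂₂}.
Form the 4×4 matrix with these as columns; its determinant is 0.
A zero determinant means the columns are linearly dependent.

linearly dependent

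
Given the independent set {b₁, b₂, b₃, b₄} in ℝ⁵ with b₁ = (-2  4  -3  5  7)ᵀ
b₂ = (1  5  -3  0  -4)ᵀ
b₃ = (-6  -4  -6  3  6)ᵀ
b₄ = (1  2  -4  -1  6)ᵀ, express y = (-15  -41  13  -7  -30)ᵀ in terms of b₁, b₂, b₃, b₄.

Solve the system with b₁, b₂, b₃, b₄ as columns and y as the right-hand side.
Row-reducing the augmented matrix gives the unique coefficients (α₁, …, α₄) = (-4, -1, 3, -4).

y = -4b₁ - b₂ + 3b₃ - 4b₄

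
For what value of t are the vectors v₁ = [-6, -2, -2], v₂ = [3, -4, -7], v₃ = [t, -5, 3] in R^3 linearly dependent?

Place the vectors as rows of a 3×3 matrix; dependence ⇔ determinant zero.
Cofactor expansion gives det = 6*t + 330.
Setting this to zero gives t = -55.

t = -55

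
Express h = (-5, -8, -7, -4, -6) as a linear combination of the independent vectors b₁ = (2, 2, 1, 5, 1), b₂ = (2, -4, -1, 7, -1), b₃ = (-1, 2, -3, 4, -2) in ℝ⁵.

h = -3b₁ + b₂ + b₃

Since b₁, b₂, b₃ are independent, the coefficients expressing h are uniquely determined by a linear system.
Back-substitution yields (α₁, α₂, α₃) = (-3, 1, 1).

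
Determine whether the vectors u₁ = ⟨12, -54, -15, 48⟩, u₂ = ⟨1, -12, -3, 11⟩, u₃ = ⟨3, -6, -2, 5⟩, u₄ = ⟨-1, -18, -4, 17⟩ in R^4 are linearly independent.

Form the 4×4 matrix with these as columns; its determinant is 0.
A zero determinant means the columns are linearly dependent.

linearly dependent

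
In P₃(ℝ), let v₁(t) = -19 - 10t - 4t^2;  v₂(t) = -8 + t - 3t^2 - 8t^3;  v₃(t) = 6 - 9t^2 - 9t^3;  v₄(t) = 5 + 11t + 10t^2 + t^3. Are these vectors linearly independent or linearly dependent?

Take coordinates with respect to the standard basis {1, t, …, t^3}.
Row-reduce the matrix whose columns are v₁, v₂, v₃, v₄.
The reduction yields 3 nonzero rows, so the rank is 3.
Since rank 3 < 4, the set is linearly dependent.

linearly dependent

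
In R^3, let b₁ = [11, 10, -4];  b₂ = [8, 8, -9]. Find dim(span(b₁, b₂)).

2

Apply Gaussian elimination to the matrix whose rows are b₁, b₂.
There are 2 pivot columns, so rank = 2.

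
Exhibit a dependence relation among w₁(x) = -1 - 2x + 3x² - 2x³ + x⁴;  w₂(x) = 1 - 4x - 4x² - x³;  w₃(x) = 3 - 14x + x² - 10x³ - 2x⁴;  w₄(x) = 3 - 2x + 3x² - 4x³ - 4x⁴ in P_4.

Write each element as a vector in ℝ⁵ using {1, x, …, x⁴}.
Set up α₁w₁ + … + α₄w₄ = 0 and solve the homogeneous system.
A generator of the null space is (2, 2, -1, 1).

2w₁ + 2w₂ - w₃ + w₄ = 0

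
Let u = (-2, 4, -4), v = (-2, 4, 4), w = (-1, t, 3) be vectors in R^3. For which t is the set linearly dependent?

Dependence holds iff the 3×3 matrix [u v w] is singular.
Cofactor expansion gives det = 16*t - 32.
Setting this to zero gives t = 2.

t = 2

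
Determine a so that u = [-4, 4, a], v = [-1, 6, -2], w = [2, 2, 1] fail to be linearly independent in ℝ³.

The set is linearly dependent precisely when det[u; v; w] = 0.
Expanding, det = -14*a - 52.
Setting this to zero gives a = -26/7.

a = -26/7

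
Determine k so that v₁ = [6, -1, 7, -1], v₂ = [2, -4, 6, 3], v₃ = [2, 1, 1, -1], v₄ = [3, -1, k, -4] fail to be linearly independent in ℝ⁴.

Place the vectors as rows of a 4×4 matrix; dependence ⇔ determinant zero.
The determinant works out to 12*k - 48.
Setting this to zero gives k = 4.

k = 4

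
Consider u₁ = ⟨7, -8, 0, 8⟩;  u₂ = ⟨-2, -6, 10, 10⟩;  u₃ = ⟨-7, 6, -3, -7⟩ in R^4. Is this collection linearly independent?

linearly independent

Row-reduce the matrix whose columns are u₁, u₂, u₃.
The reduction yields 3 nonzero rows, so the rank is 3.
Since rank = 3 (the number of vectors), the set is linearly independent.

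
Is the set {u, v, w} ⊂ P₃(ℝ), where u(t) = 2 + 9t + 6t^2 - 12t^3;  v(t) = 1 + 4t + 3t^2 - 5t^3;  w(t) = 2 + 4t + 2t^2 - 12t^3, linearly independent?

linearly independent

Take coordinates with respect to the standard basis {1, t, …, t^3}.
Row-reduce the matrix whose columns are u, v, w.
The reduction yields 3 nonzero rows, so the rank is 3.
Since rank = 3 (the number of vectors), the set is linearly independent.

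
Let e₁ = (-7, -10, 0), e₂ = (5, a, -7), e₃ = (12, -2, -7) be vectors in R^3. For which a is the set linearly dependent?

The set is linearly dependent precisely when det[e₁; e₂; e₃] = 0.
Expanding, det = 49*a + 588.
This vanishes exactly when a = -12.

a = -12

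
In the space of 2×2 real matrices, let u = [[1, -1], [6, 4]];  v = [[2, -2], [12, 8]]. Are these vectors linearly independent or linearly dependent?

Take coordinates with respect to the standard basis {E₁₁, E₁₂, E₂₁, E₂₂}.
Row-reduce the matrix whose columns are u, v.
The reduction yields 1 nonzero row, so the rank is 1.
Since rank 1 < 2, the set is linearly dependent.

linearly dependent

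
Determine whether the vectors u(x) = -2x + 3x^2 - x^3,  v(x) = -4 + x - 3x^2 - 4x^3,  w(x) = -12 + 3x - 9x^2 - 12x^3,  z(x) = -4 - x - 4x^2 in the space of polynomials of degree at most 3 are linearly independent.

Write each element as a coordinate vector in ℝ⁴ using {1, x, …, x^3}.
One vector is a scalar multiple of another, so the set is dependent.

linearly dependent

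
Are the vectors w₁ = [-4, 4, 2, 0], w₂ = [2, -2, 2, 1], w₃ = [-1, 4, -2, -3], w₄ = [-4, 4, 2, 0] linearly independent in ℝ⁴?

Two of the vectors are equal, giving an immediate dependence.

linearly dependent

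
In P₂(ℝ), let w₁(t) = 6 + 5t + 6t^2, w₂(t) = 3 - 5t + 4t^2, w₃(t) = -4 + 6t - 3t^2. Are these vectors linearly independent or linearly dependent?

Write each element as a coordinate vector in ℝ³ using {1, t, t^2}.
Row-reduce the matrix whose columns are w₁, w₂, w₃.
The reduction yields 3 nonzero rows, so the rank is 3.
Since rank = 3 (the number of vectors), the set is linearly independent.

linearly independent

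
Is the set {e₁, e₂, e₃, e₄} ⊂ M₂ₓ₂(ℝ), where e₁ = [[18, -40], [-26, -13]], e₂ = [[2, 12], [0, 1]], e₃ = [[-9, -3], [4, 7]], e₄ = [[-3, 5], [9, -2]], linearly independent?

linearly dependent

Write each element as a coordinate vector in ℝ⁴ using {E₁₁, E₁₂, E₂₁, E₂₂}.
Place the vectors as rows of a 4×4 matrix and reduce to echelon form.
The reduction yields 3 nonzero rows, so the rank is 3.
Since rank 3 < 4, the set is linearly dependent.
Indeed e₁ + 3e₂ + 2e₃ + 2e₄ = 0.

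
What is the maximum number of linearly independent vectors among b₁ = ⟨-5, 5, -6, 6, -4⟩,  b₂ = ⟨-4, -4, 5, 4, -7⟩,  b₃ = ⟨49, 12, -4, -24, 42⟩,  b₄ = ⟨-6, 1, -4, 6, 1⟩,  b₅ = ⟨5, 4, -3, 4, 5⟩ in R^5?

4

Form the matrix with b₁, b₂, b₃, b₄, b₅ as columns and reduce.
The echelon form has 4 nonzero rows, so the rank is 4.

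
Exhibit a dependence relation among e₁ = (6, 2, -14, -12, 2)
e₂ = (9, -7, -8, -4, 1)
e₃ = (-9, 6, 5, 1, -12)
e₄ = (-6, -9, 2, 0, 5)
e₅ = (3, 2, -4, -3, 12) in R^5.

Write the vectors as columns of a matrix and find a nonzero vector in its null space.
The free variable yields coefficients (1, -2, -2, 0, -2) (any nonzero multiple also works).

e₁ - 2e₂ - 2e₃ - 2e₅ = 0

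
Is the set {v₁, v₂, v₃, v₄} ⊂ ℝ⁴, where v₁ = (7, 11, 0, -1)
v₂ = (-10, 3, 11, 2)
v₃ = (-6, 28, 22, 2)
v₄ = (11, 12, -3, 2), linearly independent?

Form the 4×4 matrix with these as columns; its determinant is 0.
A zero determinant means the columns are linearly dependent.
Indeed 2v₁ + 2v₂ - v₃ = 0.

linearly dependent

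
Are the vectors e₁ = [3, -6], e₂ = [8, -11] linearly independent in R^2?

linearly independent

Form the 2×2 matrix with these as columns; its determinant is 15.
A nonzero determinant means the columns are linearly independent.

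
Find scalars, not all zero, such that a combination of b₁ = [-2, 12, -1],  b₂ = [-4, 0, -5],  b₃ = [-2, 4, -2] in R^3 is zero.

b₁ + b₂ - 3b₃ = 0

Row-reduce the matrix with b₁, b₂, b₃ as columns; the null space gives the coefficients.
The free variable yields coefficients (1, 1, -3) (any nonzero multiple also works).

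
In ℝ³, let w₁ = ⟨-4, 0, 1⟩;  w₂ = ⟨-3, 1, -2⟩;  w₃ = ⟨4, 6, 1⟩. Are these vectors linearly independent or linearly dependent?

Place the vectors as rows of a 3×3 matrix and reduce to echelon form.
The reduction yields 3 nonzero rows, so the rank is 3.
Since rank = 3 (the number of vectors), the set is linearly independent.

linearly independent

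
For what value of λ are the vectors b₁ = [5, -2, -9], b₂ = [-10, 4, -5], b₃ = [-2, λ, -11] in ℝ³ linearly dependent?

Place the vectors as rows of a 3×3 matrix; dependence ⇔ determinant zero.
The determinant works out to 115*λ - 92.
Setting this to zero gives λ = 4/5.

λ = 4/5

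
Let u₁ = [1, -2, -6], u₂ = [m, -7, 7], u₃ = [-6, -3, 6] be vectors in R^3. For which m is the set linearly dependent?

Dependence holds iff the 3×3 matrix [u₁ u₂ u₃] is singular.
Expanding, det = 30*m + 315.
This vanishes exactly when m = -21/2.

m = -21/2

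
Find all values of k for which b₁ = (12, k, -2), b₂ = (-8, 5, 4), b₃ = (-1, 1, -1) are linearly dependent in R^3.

Dependence holds iff the 3×3 matrix [b₁ b₂ b₃] is singular.
The determinant works out to -12*k - 102.
This vanishes exactly when k = -17/2.

k = -17/2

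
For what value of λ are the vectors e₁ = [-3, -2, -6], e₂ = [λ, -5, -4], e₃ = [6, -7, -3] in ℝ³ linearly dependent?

The vectors are dependent exactly when the determinant of the matrix with rows e₁, e₂, e₃ vanishes.
Expanding, det = 36*λ - 93.
Setting this to zero gives λ = 31/12.

λ = 31/12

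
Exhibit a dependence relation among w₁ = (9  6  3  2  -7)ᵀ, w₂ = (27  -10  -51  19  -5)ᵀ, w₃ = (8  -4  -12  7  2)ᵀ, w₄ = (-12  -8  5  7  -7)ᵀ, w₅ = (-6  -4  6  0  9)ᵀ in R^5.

w₁ + w₂ - 3w₃ + 2w₅ = 0

Write the vectors as columns of a matrix and find a nonzero vector in its null space.
The free variable yields coefficients (1, 1, -3, 0, 2) (any nonzero multiple also works).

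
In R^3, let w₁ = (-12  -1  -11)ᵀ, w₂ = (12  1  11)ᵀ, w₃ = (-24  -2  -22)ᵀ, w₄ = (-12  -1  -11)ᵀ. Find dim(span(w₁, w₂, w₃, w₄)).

1

Row-reduce the 4×3 matrix with these as rows.
The echelon form has 1 nonzero row, so the rank is 1.
(With 4 elements in a 3-dimensional space the rank is at most 3.)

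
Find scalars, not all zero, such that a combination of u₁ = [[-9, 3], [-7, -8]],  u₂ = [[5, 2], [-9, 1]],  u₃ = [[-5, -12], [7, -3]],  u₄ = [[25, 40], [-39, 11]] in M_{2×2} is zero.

Pass to coordinate vectors relative to the basis {E₁₁, E₁₂, E₂₁, E₂₂}.
Solve the homogeneous system with u₁, u₂, u₃, u₄ as columns by row-reducing the coefficient matrix.
A generator of the null space is (0, 2, -3, -1).

2u₂ - 3u₃ - u₄ = 0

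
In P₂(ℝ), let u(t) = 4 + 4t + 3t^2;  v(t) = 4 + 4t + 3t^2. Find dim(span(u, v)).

Use coordinates relative to {1, t, t^2}.
Row-reduce the 2×3 matrix with these as rows.
There is 1 pivot column, so rank = 1.

1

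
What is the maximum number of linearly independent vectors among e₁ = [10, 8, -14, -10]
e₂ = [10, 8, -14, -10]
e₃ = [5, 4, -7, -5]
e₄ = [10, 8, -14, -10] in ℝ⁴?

1

Form the matrix with e₁, e₂, e₃, e₄ as columns and reduce.
There is 1 pivot column, so rank = 1.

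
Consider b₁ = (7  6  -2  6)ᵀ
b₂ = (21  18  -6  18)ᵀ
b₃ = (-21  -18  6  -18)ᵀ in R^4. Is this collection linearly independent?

Row-reduce the matrix whose columns are b₁, b₂, b₃.
The reduction yields 1 nonzero row, so the rank is 1.
Since rank 1 < 3, the set is linearly dependent.
Indeed 3b₁ - b₂ = 0.

linearly dependent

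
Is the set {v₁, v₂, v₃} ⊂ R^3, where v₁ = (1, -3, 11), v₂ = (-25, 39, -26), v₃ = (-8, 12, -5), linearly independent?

linearly dependent

The matrix [v₁|v₂|v₃] has determinant 0.
A zero determinant means the columns are linearly dependent.
Indeed v₁ + v₂ - 3v₃ = 0.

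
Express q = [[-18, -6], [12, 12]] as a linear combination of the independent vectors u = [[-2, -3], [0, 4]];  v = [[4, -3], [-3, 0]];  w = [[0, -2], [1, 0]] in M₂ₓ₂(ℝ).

Work in coordinates with respect to the standard basis {E₁₁, E₁₂, E₂₁, E₂₂}.
Solve the system with u, v, w as columns and q as the right-hand side.
Back-substitution yields (a₁, a₂, a₃) = (3, -3, 3).

q = 3u - 3v + 3w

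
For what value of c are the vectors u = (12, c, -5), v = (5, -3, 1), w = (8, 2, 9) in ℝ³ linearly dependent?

c = -14

The set is linearly dependent precisely when det[u; v; w] = 0.
Cofactor expansion gives det = -37*c - 518.
This vanishes exactly when c = -14.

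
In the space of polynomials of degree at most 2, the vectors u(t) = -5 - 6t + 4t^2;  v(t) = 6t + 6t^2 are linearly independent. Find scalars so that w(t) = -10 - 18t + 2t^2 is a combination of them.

Identify each element with its coordinate vector in ℝ³ via {1, t, t^2}.
Solve the system with u, v as columns and w as the right-hand side.
Row-reducing the augmented matrix gives the unique coefficients (α₁, α₂) = (2, -1).

w = 2u - v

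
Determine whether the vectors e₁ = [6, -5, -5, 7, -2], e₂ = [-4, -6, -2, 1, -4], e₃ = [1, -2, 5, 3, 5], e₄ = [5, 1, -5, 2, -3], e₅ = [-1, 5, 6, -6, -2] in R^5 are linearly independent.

linearly independent

Place the vectors as rows of a 5×5 matrix and reduce to echelon form.
The reduction yields 5 nonzero rows, so the rank is 5.
Since rank = 5 (the number of vectors), the set is linearly independent.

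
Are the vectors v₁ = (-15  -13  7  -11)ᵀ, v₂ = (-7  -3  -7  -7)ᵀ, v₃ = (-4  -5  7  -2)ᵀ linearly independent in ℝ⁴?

linearly dependent

Row-reduce the matrix whose columns are v₁, v₂, v₃.
The reduction yields 2 nonzero rows, so the rank is 2.
Since rank 2 < 3, the set is linearly dependent.
Indeed v₁ - v₂ - 2v₃ = 0.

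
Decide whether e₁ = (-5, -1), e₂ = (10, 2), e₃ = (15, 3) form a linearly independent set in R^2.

There are 3 vectors in a 2-dimensional space, so they cannot be linearly independent.

linearly dependent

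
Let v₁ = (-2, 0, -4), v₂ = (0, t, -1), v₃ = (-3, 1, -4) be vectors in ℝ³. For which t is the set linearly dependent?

t = -1/2

Place the vectors as rows of a 3×3 matrix; dependence ⇔ determinant zero.
The determinant works out to -4*t - 2.
This vanishes exactly when t = -1/2.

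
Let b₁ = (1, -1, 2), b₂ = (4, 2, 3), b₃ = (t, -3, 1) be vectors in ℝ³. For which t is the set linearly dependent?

t = -9/7

Place the vectors as rows of a 3×3 matrix; dependence ⇔ determinant zero.
Cofactor expansion gives det = -7*t - 9.
Solving -7*t - 9 = 0 yields t = -9/7.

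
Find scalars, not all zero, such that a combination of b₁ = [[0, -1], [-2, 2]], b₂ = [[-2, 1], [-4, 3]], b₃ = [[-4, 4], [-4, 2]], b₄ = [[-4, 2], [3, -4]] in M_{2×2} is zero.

Take coordinates with respect to {E₁₁, E₁₂, E₂₁, E₂₂}.
Row-reduce the matrix with b₁, b₂, b₃, b₄ as columns; the null space gives the coefficients.
The free variable yields coefficients (2, -2, 1, 0) (any nonzero multiple also works).

2b₁ - 2b₂ + b₃ = 0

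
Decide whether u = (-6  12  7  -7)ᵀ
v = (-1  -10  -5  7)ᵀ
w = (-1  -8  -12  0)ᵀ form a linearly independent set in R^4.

Place the vectors as rows of a 3×4 matrix and reduce to echelon form.
The reduction yields 3 nonzero rows, so the rank is 3.
Since rank = 3 (the number of vectors), the set is linearly independent.

linearly independent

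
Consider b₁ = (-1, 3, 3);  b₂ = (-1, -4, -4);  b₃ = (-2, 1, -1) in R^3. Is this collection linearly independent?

The matrix [b₁|b₂|b₃] has determinant -14.
A nonzero determinant means the columns are linearly independent.

linearly independent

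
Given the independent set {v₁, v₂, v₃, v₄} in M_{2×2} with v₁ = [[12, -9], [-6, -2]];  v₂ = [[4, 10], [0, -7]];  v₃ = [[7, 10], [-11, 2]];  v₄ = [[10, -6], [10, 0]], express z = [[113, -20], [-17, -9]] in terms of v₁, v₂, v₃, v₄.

z = 4v₁ + v₂ + 3v₃ + 4v₄

Identify each element with its coordinate vector in ℝ⁴ via {E₁₁, E₁₂, E₂₁, E₂₂}.
Solve the system with v₁, v₂, v₃, v₄ as columns and z as the right-hand side.
The system has the unique solution (a₁, …, a₄) = (4, 1, 3, 4).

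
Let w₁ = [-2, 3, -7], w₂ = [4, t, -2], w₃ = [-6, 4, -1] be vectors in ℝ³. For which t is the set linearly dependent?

The set is linearly dependent precisely when det[w₁; w₂; w₃] = 0.
Cofactor expansion gives det = -40*t - 80.
Solving -40*t - 80 = 0 yields t = -2.

t = -2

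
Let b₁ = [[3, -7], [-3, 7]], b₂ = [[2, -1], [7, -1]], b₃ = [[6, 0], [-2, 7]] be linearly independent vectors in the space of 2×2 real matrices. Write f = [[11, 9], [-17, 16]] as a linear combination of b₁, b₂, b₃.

Work in coordinates with respect to the standard basis {E₁₁, E₁₂, E₂₁, E₂₂}.
Set up the augmented matrix [b₁ | b₂ | b₃ | f] and row-reduce.
Row-reducing the augmented matrix gives the unique coefficients (α₁, α₂, α₃) = (-1, -2, 3).

f = -b₁ - 2b₂ + 3b₃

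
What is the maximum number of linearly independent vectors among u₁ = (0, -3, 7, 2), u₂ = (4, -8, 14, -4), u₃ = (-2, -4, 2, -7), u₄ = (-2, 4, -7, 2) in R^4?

3

Row-reduce the 4×4 matrix with these as rows.
Reduction leaves 3 leading entries, giving rank 3.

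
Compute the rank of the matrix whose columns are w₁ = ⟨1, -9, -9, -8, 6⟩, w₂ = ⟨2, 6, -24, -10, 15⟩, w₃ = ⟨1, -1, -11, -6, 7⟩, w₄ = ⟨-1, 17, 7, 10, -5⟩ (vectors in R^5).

Form the matrix with w₁, w₂, w₃, w₄ as columns and reduce.
Exactly 2 pivots survive; hence the rank is 2.

2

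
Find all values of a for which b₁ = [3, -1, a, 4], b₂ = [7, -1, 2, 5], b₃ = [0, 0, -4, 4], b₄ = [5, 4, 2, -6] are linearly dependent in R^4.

a = 1/11

The vectors are dependent exactly when the determinant of the matrix with rows b₁, b₂, b₃, b₄ vanishes.
The determinant works out to 12 - 132*a.
Setting this to zero gives a = 1/11.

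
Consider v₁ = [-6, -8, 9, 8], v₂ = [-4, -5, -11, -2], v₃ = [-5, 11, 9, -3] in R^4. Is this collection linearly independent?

Row-reduce the matrix whose columns are v₁, v₂, v₃.
The reduction yields 3 nonzero rows, so the rank is 3.
Since rank = 3 (the number of vectors), the set is linearly independent.

linearly independent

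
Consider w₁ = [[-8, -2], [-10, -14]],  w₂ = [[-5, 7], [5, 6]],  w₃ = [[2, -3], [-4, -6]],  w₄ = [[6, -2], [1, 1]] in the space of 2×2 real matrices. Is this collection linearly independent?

Take coordinates with respect to the standard basis {E₁₁, E₁₂, E₂₁, E₂₂}.
Form the 4×4 matrix with these as columns; its determinant is 0.
A zero determinant means the columns are linearly dependent.
Indeed w₁ - 2w₃ + 2w₄ = 0.

linearly dependent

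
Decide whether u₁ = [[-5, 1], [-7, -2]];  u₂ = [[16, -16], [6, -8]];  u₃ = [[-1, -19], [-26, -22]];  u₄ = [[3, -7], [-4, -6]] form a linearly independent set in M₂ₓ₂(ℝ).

linearly dependent

Take coordinates with respect to the standard basis {E₁₁, E₁₂, E₂₁, E₂₂}.
Row-reduce the matrix whose columns are u₁, u₂, u₃, u₄.
The reduction yields 2 nonzero rows, so the rank is 2.
Since rank 2 < 4, the set is linearly dependent.
Indeed 10u₁ + 3u₂ - 2u₃ = 0.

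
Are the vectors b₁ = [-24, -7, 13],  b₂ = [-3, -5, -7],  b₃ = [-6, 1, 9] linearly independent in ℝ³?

linearly dependent

The matrix [b₁|b₂|b₃] has determinant 0.
A zero determinant means the columns are linearly dependent.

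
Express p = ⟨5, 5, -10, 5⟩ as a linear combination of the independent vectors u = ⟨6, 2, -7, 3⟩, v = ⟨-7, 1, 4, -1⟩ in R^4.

p = 2u + v

Set up the augmented matrix [u | v | p] and row-reduce.
The system has the unique solution (c₁, c₂) = (2, 1).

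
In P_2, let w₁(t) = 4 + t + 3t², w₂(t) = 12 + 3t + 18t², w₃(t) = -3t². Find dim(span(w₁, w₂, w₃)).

Pass to coordinate vectors with respect to the basis {1, t, t²}.
Form the matrix with w₁, w₂, w₃ as columns and reduce.
The echelon form has 2 nonzero rows, so the rank is 2.

2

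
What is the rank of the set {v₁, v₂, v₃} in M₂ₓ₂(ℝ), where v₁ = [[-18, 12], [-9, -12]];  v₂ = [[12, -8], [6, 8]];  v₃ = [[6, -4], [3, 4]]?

rank 1

Represent each element by its coordinate vector in ℝ⁴.
Row-reduce the 3×4 matrix with these as rows.
Reduction leaves 1 leading entry, giving rank 1.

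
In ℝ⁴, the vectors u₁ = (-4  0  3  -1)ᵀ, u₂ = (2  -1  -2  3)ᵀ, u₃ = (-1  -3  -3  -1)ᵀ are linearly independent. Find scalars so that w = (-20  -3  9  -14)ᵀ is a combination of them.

Set up the augmented matrix [u₁ | u₂ | u₃ | w] and row-reduce.
Back-substitution yields (α₁, α₂, α₃) = (3, -3, 2).

w = 3u₁ - 3u₂ + 2u₃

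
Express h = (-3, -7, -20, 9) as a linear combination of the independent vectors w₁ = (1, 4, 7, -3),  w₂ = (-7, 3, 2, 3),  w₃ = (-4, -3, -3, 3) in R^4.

h = -4w₁ + w₂ - 2w₃

Set up the augmented matrix [w₁ | w₂ | w₃ | h] and row-reduce.
Row-reducing the augmented matrix gives the unique coefficients (a₁, a₂, a₃) = (-4, 1, -2).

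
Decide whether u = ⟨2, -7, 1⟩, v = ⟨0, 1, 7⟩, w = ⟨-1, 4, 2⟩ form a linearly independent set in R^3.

linearly independent

Row-reduce the matrix whose columns are u, v, w.
The reduction yields 3 nonzero rows, so the rank is 3.
Since rank = 3 (the number of vectors), the set is linearly independent.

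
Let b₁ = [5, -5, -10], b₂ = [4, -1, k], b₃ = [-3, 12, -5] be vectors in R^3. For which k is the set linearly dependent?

k = -35/3

Dependence holds iff the 3×3 matrix [b₁ b₂ b₃] is singular.
Cofactor expansion gives det = -45*k - 525.
Solving -45*k - 525 = 0 yields k = -35/3.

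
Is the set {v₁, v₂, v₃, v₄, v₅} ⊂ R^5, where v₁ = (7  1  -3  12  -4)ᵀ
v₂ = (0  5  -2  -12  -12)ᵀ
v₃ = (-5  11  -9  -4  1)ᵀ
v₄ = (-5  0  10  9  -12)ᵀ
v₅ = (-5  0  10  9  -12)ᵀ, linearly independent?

linearly dependent

Two of the vectors are equal, giving an immediate dependence.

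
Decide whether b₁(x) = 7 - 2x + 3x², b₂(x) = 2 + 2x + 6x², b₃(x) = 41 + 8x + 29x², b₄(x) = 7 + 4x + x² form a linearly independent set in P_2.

Write each element as a coordinate vector in ℝ³ using {1, x, x²}.
There are 4 vectors in a 3-dimensional space, so they cannot be linearly independent.

linearly dependent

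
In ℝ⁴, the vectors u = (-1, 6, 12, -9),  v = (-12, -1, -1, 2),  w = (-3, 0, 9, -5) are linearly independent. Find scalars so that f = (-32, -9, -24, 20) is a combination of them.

f = -u + 3v - w

Since u, v, w are independent, the coefficients expressing f are uniquely determined by a linear system.
Back-substitution yields (a₁, a₂, a₃) = (-1, 3, -1).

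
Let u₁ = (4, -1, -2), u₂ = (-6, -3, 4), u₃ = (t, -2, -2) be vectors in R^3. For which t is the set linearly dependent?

t = 22/5

The set is linearly dependent precisely when det[u₁; u₂; u₃] = 0.
The determinant works out to 44 - 10*t.
This vanishes exactly when t = 22/5.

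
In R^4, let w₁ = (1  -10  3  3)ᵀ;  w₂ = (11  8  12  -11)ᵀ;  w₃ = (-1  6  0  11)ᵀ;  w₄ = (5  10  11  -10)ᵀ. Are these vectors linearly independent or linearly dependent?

Row-reduce the matrix whose columns are w₁, w₂, w₃, w₄.
The reduction yields 4 nonzero rows, so the rank is 4.
Since rank = 4 (the number of vectors), the set is linearly independent.

linearly independent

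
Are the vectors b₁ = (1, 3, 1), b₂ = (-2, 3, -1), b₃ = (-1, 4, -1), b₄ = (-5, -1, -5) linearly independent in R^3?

There are 4 vectors in a 3-dimensional space, so they cannot be linearly independent.

linearly dependent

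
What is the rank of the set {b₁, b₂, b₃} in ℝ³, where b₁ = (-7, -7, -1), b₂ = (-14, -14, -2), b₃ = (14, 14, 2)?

rank 1

Row-reduce the 3×3 matrix with these as rows.
Exactly 1 pivot survives; hence the rank is 1.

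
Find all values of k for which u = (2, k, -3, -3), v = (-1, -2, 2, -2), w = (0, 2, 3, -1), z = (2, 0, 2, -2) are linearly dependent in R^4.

The vectors are dependent exactly when the determinant of the matrix with rows u, v, w, z vanishes.
Expanding, det = -12*k - 104.
This vanishes exactly when k = -26/3.

k = -26/3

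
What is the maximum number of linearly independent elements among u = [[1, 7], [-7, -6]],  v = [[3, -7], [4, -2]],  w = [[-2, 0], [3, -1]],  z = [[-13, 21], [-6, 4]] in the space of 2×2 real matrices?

3

Pass to coordinate vectors with respect to the basis {E₁₁, E₁₂, E₂₁, E₂₂}.
Row-reduce the 4×4 matrix with these as rows.
Exactly 3 pivots survive; hence the rank is 3.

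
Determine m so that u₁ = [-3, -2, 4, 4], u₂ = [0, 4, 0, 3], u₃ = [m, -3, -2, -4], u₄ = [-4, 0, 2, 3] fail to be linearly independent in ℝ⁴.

m = -17/2

Dependence holds iff the 4×4 matrix [u₁ u₂ u₃ u₄] is singular.
Expanding, det = -4*m - 34.
Setting this to zero gives m = -17/2.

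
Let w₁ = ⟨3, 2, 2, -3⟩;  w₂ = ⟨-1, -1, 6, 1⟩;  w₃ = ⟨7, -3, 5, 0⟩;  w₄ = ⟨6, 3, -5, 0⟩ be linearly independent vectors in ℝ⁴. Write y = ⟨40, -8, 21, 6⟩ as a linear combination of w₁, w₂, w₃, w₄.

Write y = a₁w₁ + … + a₄w₄ and equate components.
The system has the unique solution (a₁, …, a₄) = (-1, 3, 4, 3).

y = -w₁ + 3w₂ + 4w₃ + 3w₄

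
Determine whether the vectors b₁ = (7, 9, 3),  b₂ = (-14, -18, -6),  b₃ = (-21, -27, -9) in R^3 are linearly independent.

Row-reduce the matrix whose columns are b₁, b₂, b₃.
The reduction yields 1 nonzero row, so the rank is 1.
Since rank 1 < 3, the set is linearly dependent.
Indeed 2b₁ + b₂ = 0.

linearly dependent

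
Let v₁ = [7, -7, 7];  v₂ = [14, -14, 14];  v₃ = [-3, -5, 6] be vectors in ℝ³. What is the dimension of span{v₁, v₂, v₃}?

Apply Gaussian elimination to the matrix whose rows are v₁, v₂, v₃.
The echelon form has 2 nonzero rows, so the rank is 2.

dim = 2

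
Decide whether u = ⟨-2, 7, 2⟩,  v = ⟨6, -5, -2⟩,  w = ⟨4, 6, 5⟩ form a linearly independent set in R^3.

Place the vectors as rows of a 3×3 matrix and reduce to echelon form.
The reduction yields 3 nonzero rows, so the rank is 3.
Since rank = 3 (the number of vectors), the set is linearly independent.

linearly independent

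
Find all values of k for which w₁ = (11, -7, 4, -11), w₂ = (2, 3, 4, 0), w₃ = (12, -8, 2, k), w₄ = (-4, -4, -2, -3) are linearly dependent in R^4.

k = -31/3

The set is linearly dependent precisely when det[w₁; w₂; w₃; w₄] = 0.
Expanding, det = -210*k - 2170.
This vanishes exactly when k = -31/3.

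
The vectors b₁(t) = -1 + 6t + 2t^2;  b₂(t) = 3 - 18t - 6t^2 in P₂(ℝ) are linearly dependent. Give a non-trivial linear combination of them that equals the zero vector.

Write each element as a vector in ℝ³ using {1, t, t^2}.
Write the vectors as columns of a matrix and find a nonzero vector in its null space.
A generator of the null space is (3, 1).

3b₁ + b₂ = 0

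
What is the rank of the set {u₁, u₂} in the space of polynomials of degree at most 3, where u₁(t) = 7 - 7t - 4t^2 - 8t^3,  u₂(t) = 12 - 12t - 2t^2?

Pass to coordinate vectors with respect to the basis {1, t, …, t^3}.
Put the 4×2 matrix [u₁|u₂] into echelon form.
The echelon form has 2 nonzero rows, so the rank is 2.

rank 2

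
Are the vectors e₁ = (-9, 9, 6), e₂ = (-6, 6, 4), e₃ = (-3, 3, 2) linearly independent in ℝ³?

Row-reduce the matrix whose columns are e₁, e₂, e₃.
The reduction yields 1 nonzero row, so the rank is 1.
Since rank 1 < 3, the set is linearly dependent.

linearly dependent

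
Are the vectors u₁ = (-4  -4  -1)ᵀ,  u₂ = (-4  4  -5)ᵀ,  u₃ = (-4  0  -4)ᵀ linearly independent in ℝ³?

Form the 3×3 matrix with these as columns; its determinant is 32.
A nonzero determinant means the columns are linearly independent.

linearly independent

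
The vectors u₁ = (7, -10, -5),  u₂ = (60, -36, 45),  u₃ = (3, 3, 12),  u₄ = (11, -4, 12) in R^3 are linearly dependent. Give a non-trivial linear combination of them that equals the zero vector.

3u₁ - u₂ + 2u₃ + 3u₄ = 0

Write the vectors as columns of a matrix and find a nonzero vector in its null space.
One solution (up to scaling) is (3, -1, 2, 3).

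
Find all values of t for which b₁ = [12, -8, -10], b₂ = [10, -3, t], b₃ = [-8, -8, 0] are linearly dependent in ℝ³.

t = -13/2

Dependence holds iff the 3×3 matrix [b₁ b₂ b₃] is singular.
Cofactor expansion gives det = 160*t + 1040.
Solving 160*t + 1040 = 0 yields t = -13/2.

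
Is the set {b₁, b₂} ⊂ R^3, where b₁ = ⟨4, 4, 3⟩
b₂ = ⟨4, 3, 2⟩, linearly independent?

linearly independent

Place the vectors as rows of a 2×3 matrix and reduce to echelon form.
The reduction yields 2 nonzero rows, so the rank is 2.
Since rank = 2 (the number of vectors), the set is linearly independent.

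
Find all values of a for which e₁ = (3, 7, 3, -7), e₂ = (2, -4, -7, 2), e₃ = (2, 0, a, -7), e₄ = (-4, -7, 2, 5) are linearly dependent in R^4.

a = 11/2

The set is linearly dependent precisely when det[e₁; e₂; e₃; e₄] = 0.
Expanding, det = 66*a - 363.
This vanishes exactly when a = 11/2.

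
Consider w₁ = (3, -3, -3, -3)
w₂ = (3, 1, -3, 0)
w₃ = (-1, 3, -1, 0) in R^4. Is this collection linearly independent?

linearly independent

Place the vectors as rows of a 3×4 matrix and reduce to echelon form.
The reduction yields 3 nonzero rows, so the rank is 3.
Since rank = 3 (the number of vectors), the set is linearly independent.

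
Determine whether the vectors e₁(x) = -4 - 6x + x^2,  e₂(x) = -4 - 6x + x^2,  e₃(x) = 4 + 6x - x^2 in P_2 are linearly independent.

linearly dependent

Write each element as a coordinate vector in ℝ³ using {1, x, x^2}.
Row-reduce the matrix whose columns are e₁, e₂, e₃.
The reduction yields 1 nonzero row, so the rank is 1.
Since rank 1 < 3, the set is linearly dependent.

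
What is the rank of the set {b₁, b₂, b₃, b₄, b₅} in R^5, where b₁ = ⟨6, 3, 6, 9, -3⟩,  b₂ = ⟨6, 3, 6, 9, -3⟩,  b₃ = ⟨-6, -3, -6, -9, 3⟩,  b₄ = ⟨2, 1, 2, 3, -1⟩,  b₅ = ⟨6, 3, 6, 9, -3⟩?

1

Form the matrix with b₁, b₂, b₃, b₄, b₅ as columns and reduce.
Reduction leaves 1 leading entry, giving rank 1.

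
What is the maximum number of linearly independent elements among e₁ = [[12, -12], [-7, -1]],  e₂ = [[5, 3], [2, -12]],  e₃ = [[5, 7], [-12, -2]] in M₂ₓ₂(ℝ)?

Represent each element by its coordinate vector in ℝ⁴.
Row-reduce the 3×4 matrix with these as rows.
Exactly 3 pivots survive; hence the rank is 3.

3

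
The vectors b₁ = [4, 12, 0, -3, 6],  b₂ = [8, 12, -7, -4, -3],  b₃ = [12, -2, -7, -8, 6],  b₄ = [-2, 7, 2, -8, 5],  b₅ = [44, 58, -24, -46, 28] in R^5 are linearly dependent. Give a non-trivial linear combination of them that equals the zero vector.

Row-reduce the matrix with b₁, b₂, b₃, b₄, b₅ as columns; the null space gives the coefficients.
A generator of the null space is (2, 2, 2, 2, -1).

2b₁ + 2b₂ + 2b₃ + 2b₄ - b₅ = 0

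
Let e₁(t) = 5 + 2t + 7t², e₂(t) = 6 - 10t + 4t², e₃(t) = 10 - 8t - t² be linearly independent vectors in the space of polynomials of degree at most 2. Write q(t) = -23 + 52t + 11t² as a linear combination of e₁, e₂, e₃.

q = 3e₁ - 3e₂ - 2e₃

Take coordinate vectors relative to {1, t, t²}.
Since e₁, e₂, e₃ are independent, the coefficients expressing q are uniquely determined by a linear system.
Row-reducing the augmented matrix gives the unique coefficients (a₁, a₂, a₃) = (3, -3, -2).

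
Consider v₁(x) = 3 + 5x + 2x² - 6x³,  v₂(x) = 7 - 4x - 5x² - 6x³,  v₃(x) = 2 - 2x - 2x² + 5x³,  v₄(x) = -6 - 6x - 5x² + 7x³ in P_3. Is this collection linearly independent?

Take coordinates with respect to the standard basis {1, x, …, x³}.
The matrix [v₁|v₂|v₃|v₄] has determinant -1029.
A nonzero determinant means the columns are linearly independent.

linearly independent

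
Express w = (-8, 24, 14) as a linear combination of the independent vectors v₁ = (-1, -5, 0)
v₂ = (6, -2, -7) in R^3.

Solve the system with v₁, v₂ as columns and w as the right-hand side.
The system has the unique solution (c₁, c₂) = (-4, -2).

w = -4v₁ - 2v₂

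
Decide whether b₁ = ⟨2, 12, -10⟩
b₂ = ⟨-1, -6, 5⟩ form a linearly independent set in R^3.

linearly dependent

Row-reduce the matrix whose columns are b₁, b₂.
The reduction yields 1 nonzero row, so the rank is 1.
Since rank 1 < 2, the set is linearly dependent.
Indeed b₁ + 2b₂ = 0.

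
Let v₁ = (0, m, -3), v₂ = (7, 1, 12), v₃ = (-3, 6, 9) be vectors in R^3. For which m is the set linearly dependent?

m = -15/11

The set is linearly dependent precisely when det[v₁; v₂; v₃] = 0.
Expanding, det = -99*m - 135.
Setting this to zero gives m = -15/11.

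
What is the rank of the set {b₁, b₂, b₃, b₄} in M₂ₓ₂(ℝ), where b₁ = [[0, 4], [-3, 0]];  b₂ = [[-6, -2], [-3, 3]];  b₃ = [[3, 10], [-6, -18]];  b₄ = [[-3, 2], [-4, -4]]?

Represent each element by its coordinate vector in ℝ⁴.
Put the 4×4 matrix [b₁|b₂|b₃|b₄] into echelon form.
There are 3 pivot columns, so rank = 3.

3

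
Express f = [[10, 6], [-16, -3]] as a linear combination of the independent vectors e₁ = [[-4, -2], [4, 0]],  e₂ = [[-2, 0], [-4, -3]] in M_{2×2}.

Take coordinate vectors relative to {E₁₁, E₁₂, E₂₁, E₂₂}.
Set up the augmented matrix [e₁ | e₂ | f] and row-reduce.
Back-substitution yields (c₁, c₂) = (-3, 1).

f = -3e₁ + e₂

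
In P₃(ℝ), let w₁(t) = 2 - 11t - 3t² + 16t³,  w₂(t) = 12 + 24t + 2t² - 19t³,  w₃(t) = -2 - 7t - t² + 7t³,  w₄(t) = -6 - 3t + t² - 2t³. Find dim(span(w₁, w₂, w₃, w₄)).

Use coordinates relative to {1, t, …, t³}.
Apply Gaussian elimination to the matrix whose rows are w₁, w₂, w₃, w₄.
Reduction leaves 2 leading entries, giving rank 2.

2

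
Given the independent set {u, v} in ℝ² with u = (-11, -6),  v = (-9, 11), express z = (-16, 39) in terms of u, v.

Since u, v are independent, the coefficients expressing z are uniquely determined by a linear system.
The system has the unique solution (a₁, a₂) = (-1, 3).

z = -u + 3v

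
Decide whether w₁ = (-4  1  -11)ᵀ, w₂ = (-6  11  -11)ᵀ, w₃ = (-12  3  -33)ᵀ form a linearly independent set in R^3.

linearly dependent

One vector is a scalar multiple of another, so the set is dependent.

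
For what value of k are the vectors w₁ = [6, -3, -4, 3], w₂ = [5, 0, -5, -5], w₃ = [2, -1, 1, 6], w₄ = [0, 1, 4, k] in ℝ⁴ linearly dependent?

k = 7

The set is linearly dependent precisely when det[w₁; w₂; w₃; w₄] = 0.
The determinant works out to 35*k - 245.
This vanishes exactly when k = 7.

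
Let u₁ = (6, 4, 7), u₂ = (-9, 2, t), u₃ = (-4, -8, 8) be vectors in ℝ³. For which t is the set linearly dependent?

t = -59/2

The set is linearly dependent precisely when det[u₁; u₂; u₃] = 0.
Cofactor expansion gives det = 32*t + 944.
Setting this to zero gives t = -59/2.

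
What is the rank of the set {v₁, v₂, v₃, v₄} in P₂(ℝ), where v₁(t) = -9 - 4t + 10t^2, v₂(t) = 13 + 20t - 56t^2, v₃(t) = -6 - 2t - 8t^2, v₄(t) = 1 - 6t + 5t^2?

rank 3

Represent each element by its coordinate vector in ℝ³.
Put the 3×4 matrix [v₁|v₂|v₃|v₄] into echelon form.
Reduction leaves 3 leading entries, giving rank 3.
(With 4 elements in a 3-dimensional space the rank is at most 3.)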